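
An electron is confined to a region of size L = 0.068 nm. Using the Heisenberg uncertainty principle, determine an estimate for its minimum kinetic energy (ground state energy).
2.060 eV

Using the uncertainty principle to estimate ground state energy:

1. The position uncertainty is approximately the confinement size:
   Δx ≈ L = 6.800e-11 m

2. From ΔxΔp ≥ ℏ/2, the minimum momentum uncertainty is:
   Δp ≈ ℏ/(2L) = 7.754e-25 kg·m/s

3. The kinetic energy is approximately:
   KE ≈ (Δp)²/(2m) = (7.754e-25)²/(2 × 9.109e-31 kg)
   KE ≈ 3.300e-19 J = 2.060 eV

This is an order-of-magnitude estimate of the ground state energy.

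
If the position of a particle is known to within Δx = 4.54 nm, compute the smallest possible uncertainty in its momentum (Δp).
1.161 × 10^-26 kg·m/s

Using the Heisenberg uncertainty principle:
ΔxΔp ≥ ℏ/2

The minimum uncertainty in momentum is:
Δp_min = ℏ/(2Δx)
Δp_min = (1.055e-34 J·s) / (2 × 4.540e-09 m)
Δp_min = 1.161e-26 kg·m/s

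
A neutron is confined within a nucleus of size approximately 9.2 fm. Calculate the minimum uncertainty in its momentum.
5.731 × 10^-21 kg·m/s

Using the Heisenberg uncertainty principle:
ΔxΔp ≥ ℏ/2

With Δx ≈ L = 9.200e-15 m (the confinement size):
Δp_min = ℏ/(2Δx)
Δp_min = (1.055e-34 J·s) / (2 × 9.200e-15 m)
Δp_min = 5.731e-21 kg·m/s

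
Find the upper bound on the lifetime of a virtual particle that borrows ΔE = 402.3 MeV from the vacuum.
8.181 × 10^-25 s

Using the energy-time uncertainty principle:
ΔEΔt ≥ ℏ/2

For a virtual particle borrowing energy ΔE, the maximum lifetime is:
Δt_max = ℏ/(2ΔE)

Converting energy:
ΔE = 402.3 MeV = 6.446e-11 J

Δt_max = (1.055e-34 J·s) / (2 × 6.446e-11 J)
Δt_max = 8.181e-25 s = 8.181 × 10^-25 s

Virtual particles with higher borrowed energy exist for shorter times.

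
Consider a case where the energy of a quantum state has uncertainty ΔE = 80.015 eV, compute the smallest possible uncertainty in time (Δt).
4.113 as

Using the energy-time uncertainty principle:
ΔEΔt ≥ ℏ/2

The minimum uncertainty in time is:
Δt_min = ℏ/(2ΔE)
Δt_min = (1.055e-34 J·s) / (2 × 1.282e-17 J)
Δt_min = 4.113e-18 s = 4.113 as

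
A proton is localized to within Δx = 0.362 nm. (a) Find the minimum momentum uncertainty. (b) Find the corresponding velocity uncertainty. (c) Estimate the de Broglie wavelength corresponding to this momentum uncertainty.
(a) Δp_min = 1.457 × 10^-25 kg·m/s
(b) Δv_min = 87.084 m/s
(c) λ_dB = 4.549 nm

Step-by-step:

(a) From the uncertainty principle:
Δp_min = ℏ/(2Δx) = (1.055e-34 J·s)/(2 × 3.620e-10 m) = 1.457e-25 kg·m/s

(b) The velocity uncertainty:
Δv = Δp/m = (1.457e-25 kg·m/s)/(1.673e-27 kg) = 8.708e+01 m/s = 87.084 m/s

(c) The de Broglie wavelength for this momentum:
λ = h/p = (6.626e-34 J·s)/(1.457e-25 kg·m/s) = 4.549e-09 m = 4.549 nm

Note: The de Broglie wavelength is comparable to the localization size, as expected from wave-particle duality.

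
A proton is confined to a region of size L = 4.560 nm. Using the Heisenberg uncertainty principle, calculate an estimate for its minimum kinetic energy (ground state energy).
249.474 neV

Using the uncertainty principle to estimate ground state energy:

1. The position uncertainty is approximately the confinement size:
   Δx ≈ L = 4.560e-09 m

2. From ΔxΔp ≥ ℏ/2, the minimum momentum uncertainty is:
   Δp ≈ ℏ/(2L) = 1.156e-26 kg·m/s

3. The kinetic energy is approximately:
   KE ≈ (Δp)²/(2m) = (1.156e-26)²/(2 × 1.673e-27 kg)
   KE ≈ 3.997e-26 J = 249.474 neV

This is an order-of-magnitude estimate of the ground state energy.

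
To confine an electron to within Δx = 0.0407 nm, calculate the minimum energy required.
5.750 eV

Localizing a particle requires giving it sufficient momentum uncertainty:

1. From uncertainty principle: Δp ≥ ℏ/(2Δx)
   Δp_min = (1.055e-34 J·s) / (2 × 4.070e-11 m)
   Δp_min = 1.296e-24 kg·m/s

2. This momentum uncertainty corresponds to kinetic energy:
   KE ≈ (Δp)²/(2m) = (1.296e-24)²/(2 × 9.109e-31 kg)
   KE = 9.213e-19 J = 5.750 eV

Tighter localization requires more energy.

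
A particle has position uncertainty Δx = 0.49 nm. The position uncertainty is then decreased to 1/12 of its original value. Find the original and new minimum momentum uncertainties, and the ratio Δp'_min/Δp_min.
Original Δp_min = 1.076 × 10^-25 kg·m/s; new Δp'_min = 1.291 × 10^-24 kg·m/s; ratio Δp'_min/Δp_min = 12.

From the uncertainty principle ΔxΔp ≥ ℏ/2, the minimum momentum uncertainty is Δp_min = ℏ/(2Δx).

Original (Δx = 0.49 nm = 4.900e-10 m):
Δp_min = (1.055e-34 J·s)/(2 × 4.900e-10 m) = 1.076e-25 kg·m/s

When Δx → (1/12)Δx:
Δp'_min = ℏ/(2 × (1/12)Δx) = 12 × ℏ/(2Δx) = 12 × Δp_min
Δp'_min = 12 × 1.076e-25 kg·m/s = 1.291e-24 kg·m/s

Since Δp_min ∝ 1/Δx, when Δx is decreased to 1/12 of its original value, Δp_min increases to 12 times its original value.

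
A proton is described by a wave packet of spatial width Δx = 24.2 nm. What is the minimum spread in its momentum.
2.179 × 10^-27 kg·m/s

For a wave packet, the spatial width Δx and momentum spread Δp are related by the uncertainty principle:
ΔxΔp ≥ ℏ/2

The minimum momentum spread is:
Δp_min = ℏ/(2Δx)
Δp_min = (1.055e-34 J·s) / (2 × 2.420e-08 m)
Δp_min = 2.179e-27 kg·m/s

A wave packet cannot have both a well-defined position and well-defined momentum.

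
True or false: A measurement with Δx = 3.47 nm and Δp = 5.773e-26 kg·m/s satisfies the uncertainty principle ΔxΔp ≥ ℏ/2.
Yes, it satisfies the uncertainty principle.

Calculate the product ΔxΔp:
ΔxΔp = (3.470e-09 m) × (5.773e-26 kg·m/s)
ΔxΔp = 2.003e-34 J·s

Compare to the minimum allowed value ℏ/2:
ℏ/2 = 5.273e-35 J·s

Since ΔxΔp = 2.003e-34 J·s ≥ 5.273e-35 J·s = ℏ/2,
the measurement satisfies the uncertainty principle.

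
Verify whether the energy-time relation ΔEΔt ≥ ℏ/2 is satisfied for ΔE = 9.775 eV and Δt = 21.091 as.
No, it violates the uncertainty relation.

Calculate the product ΔEΔt:
ΔE = 9.775 eV = 1.566e-18 J
ΔEΔt = (1.566e-18 J) × (2.109e-17 s)
ΔEΔt = 3.303e-35 J·s

Compare to the minimum allowed value ℏ/2:
ℏ/2 = 5.273e-35 J·s

Since ΔEΔt = 3.303e-35 J·s < 5.273e-35 J·s = ℏ/2,
this violates the uncertainty relation.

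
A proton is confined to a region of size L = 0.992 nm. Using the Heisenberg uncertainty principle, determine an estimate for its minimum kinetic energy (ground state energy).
5.271 μeV

Using the uncertainty principle to estimate ground state energy:

1. The position uncertainty is approximately the confinement size:
   Δx ≈ L = 9.920e-10 m

2. From ΔxΔp ≥ ℏ/2, the minimum momentum uncertainty is:
   Δp ≈ ℏ/(2L) = 5.315e-26 kg·m/s

3. The kinetic energy is approximately:
   KE ≈ (Δp)²/(2m) = (5.315e-26)²/(2 × 1.673e-27 kg)
   KE ≈ 8.446e-25 J = 5.271 μeV

This is an order-of-magnitude estimate of the ground state energy.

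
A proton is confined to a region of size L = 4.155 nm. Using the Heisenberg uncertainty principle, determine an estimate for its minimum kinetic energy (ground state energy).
300.478 neV

Using the uncertainty principle to estimate ground state energy:

1. The position uncertainty is approximately the confinement size:
   Δx ≈ L = 4.155e-09 m

2. From ΔxΔp ≥ ℏ/2, the minimum momentum uncertainty is:
   Δp ≈ ℏ/(2L) = 1.269e-26 kg·m/s

3. The kinetic energy is approximately:
   KE ≈ (Δp)²/(2m) = (1.269e-26)²/(2 × 1.673e-27 kg)
   KE ≈ 4.814e-26 J = 300.478 neV

This is an order-of-magnitude estimate of the ground state energy.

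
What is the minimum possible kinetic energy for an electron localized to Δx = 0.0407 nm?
5.750 eV

Localizing a particle requires giving it sufficient momentum uncertainty:

1. From uncertainty principle: Δp ≥ ℏ/(2Δx)
   Δp_min = (1.055e-34 J·s) / (2 × 4.070e-11 m)
   Δp_min = 1.296e-24 kg·m/s

2. This momentum uncertainty corresponds to kinetic energy:
   KE ≈ (Δp)²/(2m) = (1.296e-24)²/(2 × 9.109e-31 kg)
   KE = 9.213e-19 J = 5.750 eV

Tighter localization requires more energy.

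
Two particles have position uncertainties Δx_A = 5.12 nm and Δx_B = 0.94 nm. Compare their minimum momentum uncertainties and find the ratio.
Particle B has the larger minimum momentum uncertainty, by a factor of 5.45.

For each particle, the minimum momentum uncertainty is Δp_min = ℏ/(2Δx):

Particle A: Δp_A = ℏ/(2×5.120e-09 m) = 1.030e-26 kg·m/s
Particle B: Δp_B = ℏ/(2×9.400e-10 m) = 5.609e-26 kg·m/s

Ratio: Δp_B/Δp_A = 5.45

Since Δp_min ∝ 1/Δx, the particle with smaller position uncertainty (B) has larger momentum uncertainty.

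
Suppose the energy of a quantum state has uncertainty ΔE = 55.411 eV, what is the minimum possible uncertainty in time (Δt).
5.939 as

Using the energy-time uncertainty principle:
ΔEΔt ≥ ℏ/2

The minimum uncertainty in time is:
Δt_min = ℏ/(2ΔE)
Δt_min = (1.055e-34 J·s) / (2 × 8.878e-18 J)
Δt_min = 5.939e-18 s = 5.939 as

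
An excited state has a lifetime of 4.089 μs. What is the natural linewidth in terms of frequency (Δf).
19.461 kHz

Using the energy-time uncertainty principle and E = hf:
ΔEΔt ≥ ℏ/2
hΔf·Δt ≥ ℏ/2

The minimum frequency uncertainty is:
Δf = ℏ/(2hτ) = 1/(4πτ)
Δf = 1/(4π × 4.089e-06 s)
Δf = 1.946e+04 Hz = 19.461 kHz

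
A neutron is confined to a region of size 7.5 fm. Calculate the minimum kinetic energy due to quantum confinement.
92.094 keV

Using the uncertainty principle:

1. Position uncertainty: Δx ≈ 7.500e-15 m
2. Minimum momentum uncertainty: Δp = ℏ/(2Δx) = 7.030e-21 kg·m/s
3. Minimum kinetic energy:
   KE = (Δp)²/(2m) = (7.030e-21)²/(2 × 1.675e-27 kg)
   KE = 1.476e-14 J = 92.094 keV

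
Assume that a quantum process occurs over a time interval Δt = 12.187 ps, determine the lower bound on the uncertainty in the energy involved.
27.005 μeV

Using the energy-time uncertainty principle:
ΔEΔt ≥ ℏ/2

The minimum uncertainty in energy is:
ΔE_min = ℏ/(2Δt)
ΔE_min = (1.055e-34 J·s) / (2 × 1.219e-11 s)
ΔE_min = 4.327e-24 J = 27.005 μeV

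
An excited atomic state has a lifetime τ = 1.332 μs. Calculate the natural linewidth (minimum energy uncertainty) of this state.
247.077 peV

Using the energy-time uncertainty principle:
ΔEΔt ≥ ℏ/2

The lifetime τ represents the time uncertainty Δt.
The natural linewidth (minimum energy uncertainty) is:

ΔE = ℏ/(2τ)
ΔE = (1.055e-34 J·s) / (2 × 1.332e-06 s)
ΔE = 3.959e-29 J = 247.077 peV

This natural linewidth limits the precision of spectroscopic measurements.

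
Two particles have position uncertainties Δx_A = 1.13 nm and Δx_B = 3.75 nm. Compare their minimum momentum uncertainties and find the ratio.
Particle A has the larger minimum momentum uncertainty, by a factor of 3.32.

For each particle, the minimum momentum uncertainty is Δp_min = ℏ/(2Δx):

Particle A: Δp_A = ℏ/(2×1.130e-09 m) = 4.666e-26 kg·m/s
Particle B: Δp_B = ℏ/(2×3.750e-09 m) = 1.406e-26 kg·m/s

Ratio: Δp_A/Δp_B = 3.32

Since Δp_min ∝ 1/Δx, the particle with smaller position uncertainty (A) has larger momentum uncertainty.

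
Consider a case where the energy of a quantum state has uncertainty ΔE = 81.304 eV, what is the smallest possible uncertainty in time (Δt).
4.048 as

Using the energy-time uncertainty principle:
ΔEΔt ≥ ℏ/2

The minimum uncertainty in time is:
Δt_min = ℏ/(2ΔE)
Δt_min = (1.055e-34 J·s) / (2 × 1.303e-17 J)
Δt_min = 4.048e-18 s = 4.048 as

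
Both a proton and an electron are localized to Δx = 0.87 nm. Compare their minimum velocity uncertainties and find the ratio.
The electron has the larger minimum velocity uncertainty, by a ratio of 1836.2.

For both particles, Δp_min = ℏ/(2Δx) = 6.061e-26 kg·m/s (same for both).

The velocity uncertainty is Δv = Δp/m:
- proton: Δv = 6.061e-26 / 1.673e-27 = 3.624e+01 m/s = 36.235 m/s
- electron: Δv = 6.061e-26 / 9.109e-31 = 6.653e+04 m/s = 66.533 km/s

Ratio: 6.653e+04 / 3.624e+01 = 1836.2

The lighter particle has larger velocity uncertainty because Δv ∝ 1/m.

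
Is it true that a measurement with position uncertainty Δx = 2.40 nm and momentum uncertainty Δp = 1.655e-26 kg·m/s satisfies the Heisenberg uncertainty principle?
No, it violates the uncertainty principle (impossible measurement).

Calculate the product ΔxΔp:
ΔxΔp = (2.400e-09 m) × (1.655e-26 kg·m/s)
ΔxΔp = 3.972e-35 J·s

Compare to the minimum allowed value ℏ/2:
ℏ/2 = 5.273e-35 J·s

Since ΔxΔp = 3.972e-35 J·s < 5.273e-35 J·s = ℏ/2,
the measurement violates the uncertainty principle.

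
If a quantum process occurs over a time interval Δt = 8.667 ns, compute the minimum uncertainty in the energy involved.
37.972 neV

Using the energy-time uncertainty principle:
ΔEΔt ≥ ℏ/2

The minimum uncertainty in energy is:
ΔE_min = ℏ/(2Δt)
ΔE_min = (1.055e-34 J·s) / (2 × 8.667e-09 s)
ΔE_min = 6.084e-27 J = 37.972 neV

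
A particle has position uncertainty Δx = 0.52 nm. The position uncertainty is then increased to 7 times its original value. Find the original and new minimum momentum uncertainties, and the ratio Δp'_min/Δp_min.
Original Δp_min = 1.014 × 10^-25 kg·m/s; new Δp'_min = 1.449 × 10^-26 kg·m/s; ratio Δp'_min/Δp_min = 1/7.

From the uncertainty principle ΔxΔp ≥ ℏ/2, the minimum momentum uncertainty is Δp_min = ℏ/(2Δx).

Original (Δx = 0.52 nm = 5.200e-10 m):
Δp_min = (1.055e-34 J·s)/(2 × 5.200e-10 m) = 1.014e-25 kg·m/s

When Δx → 7Δx:
Δp'_min = ℏ/(2 × 7Δx) = (1/7) × ℏ/(2Δx) = (1/7) × Δp_min
Δp'_min = 1/7 × 1.014e-25 kg·m/s = 1.449e-26 kg·m/s

Since Δp_min ∝ 1/Δx, when Δx is increased to 7 times its original value, Δp_min decreases to 1/7 of its original value.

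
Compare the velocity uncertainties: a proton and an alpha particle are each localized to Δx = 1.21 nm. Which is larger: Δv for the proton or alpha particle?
The proton has the larger minimum velocity uncertainty, by a ratio of 4.0.

For both particles, Δp_min = ℏ/(2Δx) = 4.358e-26 kg·m/s (same for both).

The velocity uncertainty is Δv = Δp/m:
- proton: Δv = 4.358e-26 / 1.673e-27 = 2.605e+01 m/s = 26.053 m/s
- alpha particle: Δv = 4.358e-26 / 6.645e-27 = 6.558e+00 m/s = 6.558 m/s

Ratio: 2.605e+01 / 6.558e+00 = 4.0

The lighter particle has larger velocity uncertainty because Δv ∝ 1/m.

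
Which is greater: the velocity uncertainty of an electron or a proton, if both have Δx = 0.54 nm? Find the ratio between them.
The electron has the larger minimum velocity uncertainty, by a ratio of 1836.2.

For both particles, Δp_min = ℏ/(2Δx) = 9.765e-26 kg·m/s (same for both).

The velocity uncertainty is Δv = Δp/m:
- electron: Δv = 9.765e-26 / 9.109e-31 = 1.072e+05 m/s = 107.192 km/s
- proton: Δv = 9.765e-26 / 1.673e-27 = 5.838e+01 m/s = 58.379 m/s

Ratio: 1.072e+05 / 5.838e+01 = 1836.2

The lighter particle has larger velocity uncertainty because Δv ∝ 1/m.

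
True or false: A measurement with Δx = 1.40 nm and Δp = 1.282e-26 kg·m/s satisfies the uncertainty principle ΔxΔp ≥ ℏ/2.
No, it violates the uncertainty principle (impossible measurement).

Calculate the product ΔxΔp:
ΔxΔp = (1.400e-09 m) × (1.282e-26 kg·m/s)
ΔxΔp = 1.795e-35 J·s

Compare to the minimum allowed value ℏ/2:
ℏ/2 = 5.273e-35 J·s

Since ΔxΔp = 1.795e-35 J·s < 5.273e-35 J·s = ℏ/2,
the measurement violates the uncertainty principle.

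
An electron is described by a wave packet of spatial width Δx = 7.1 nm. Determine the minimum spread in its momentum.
7.427 × 10^-27 kg·m/s

For a wave packet, the spatial width Δx and momentum spread Δp are related by the uncertainty principle:
ΔxΔp ≥ ℏ/2

The minimum momentum spread is:
Δp_min = ℏ/(2Δx)
Δp_min = (1.055e-34 J·s) / (2 × 7.100e-09 m)
Δp_min = 7.427e-27 kg·m/s

A wave packet cannot have both a well-defined position and well-defined momentum.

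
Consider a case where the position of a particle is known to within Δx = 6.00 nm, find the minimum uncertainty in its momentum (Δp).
8.788 × 10^-27 kg·m/s

Using the Heisenberg uncertainty principle:
ΔxΔp ≥ ℏ/2

The minimum uncertainty in momentum is:
Δp_min = ℏ/(2Δx)
Δp_min = (1.055e-34 J·s) / (2 × 6.000e-09 m)
Δp_min = 8.788e-27 kg·m/s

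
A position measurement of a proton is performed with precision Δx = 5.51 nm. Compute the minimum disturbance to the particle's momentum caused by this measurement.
9.570 × 10^-27 kg·m/s

The uncertainty principle implies that measuring position disturbs momentum:
ΔxΔp ≥ ℏ/2

When we measure position with precision Δx, we necessarily introduce a momentum uncertainty:
Δp ≥ ℏ/(2Δx)
Δp_min = (1.055e-34 J·s) / (2 × 5.510e-09 m)
Δp_min = 9.570e-27 kg·m/s

The more precisely we measure position, the greater the momentum disturbance.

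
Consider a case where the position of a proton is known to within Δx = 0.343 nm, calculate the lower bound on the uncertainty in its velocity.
91.908 m/s

Using the Heisenberg uncertainty principle and Δp = mΔv:
ΔxΔp ≥ ℏ/2
Δx(mΔv) ≥ ℏ/2

The minimum uncertainty in velocity is:
Δv_min = ℏ/(2mΔx)
Δv_min = (1.055e-34 J·s) / (2 × 1.673e-27 kg × 3.430e-10 m)
Δv_min = 9.191e+01 m/s = 91.908 m/s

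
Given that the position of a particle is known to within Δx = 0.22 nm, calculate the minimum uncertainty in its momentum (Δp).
2.397 × 10^-25 kg·m/s

Using the Heisenberg uncertainty principle:
ΔxΔp ≥ ℏ/2

The minimum uncertainty in momentum is:
Δp_min = ℏ/(2Δx)
Δp_min = (1.055e-34 J·s) / (2 × 2.200e-10 m)
Δp_min = 2.397e-25 kg·m/s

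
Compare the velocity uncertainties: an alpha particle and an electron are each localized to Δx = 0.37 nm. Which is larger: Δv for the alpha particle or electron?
The electron has the larger minimum velocity uncertainty, by a ratio of 7294.3.

For both particles, Δp_min = ℏ/(2Δx) = 1.425e-25 kg·m/s (same for both).

The velocity uncertainty is Δv = Δp/m:
- alpha particle: Δv = 1.425e-25 / 6.645e-27 = 2.145e+01 m/s = 21.447 m/s
- electron: Δv = 1.425e-25 / 9.109e-31 = 1.564e+05 m/s = 156.443 km/s

Ratio: 1.564e+05 / 2.145e+01 = 7294.3

The lighter particle has larger velocity uncertainty because Δv ∝ 1/m.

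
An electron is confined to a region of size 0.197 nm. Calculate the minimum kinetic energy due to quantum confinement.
245.432 meV

Using the uncertainty principle:

1. Position uncertainty: Δx ≈ 1.970e-10 m
2. Minimum momentum uncertainty: Δp = ℏ/(2Δx) = 2.677e-25 kg·m/s
3. Minimum kinetic energy:
   KE = (Δp)²/(2m) = (2.677e-25)²/(2 × 9.109e-31 kg)
   KE = 3.932e-20 J = 245.432 meV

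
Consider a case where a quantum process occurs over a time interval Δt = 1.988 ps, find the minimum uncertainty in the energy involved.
165.546 μeV

Using the energy-time uncertainty principle:
ΔEΔt ≥ ℏ/2

The minimum uncertainty in energy is:
ΔE_min = ℏ/(2Δt)
ΔE_min = (1.055e-34 J·s) / (2 × 1.988e-12 s)
ΔE_min = 2.652e-23 J = 165.546 μeV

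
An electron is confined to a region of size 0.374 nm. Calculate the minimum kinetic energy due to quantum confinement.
68.096 meV

Using the uncertainty principle:

1. Position uncertainty: Δx ≈ 3.740e-10 m
2. Minimum momentum uncertainty: Δp = ℏ/(2Δx) = 1.410e-25 kg·m/s
3. Minimum kinetic energy:
   KE = (Δp)²/(2m) = (1.410e-25)²/(2 × 9.109e-31 kg)
   KE = 1.091e-20 J = 68.096 meV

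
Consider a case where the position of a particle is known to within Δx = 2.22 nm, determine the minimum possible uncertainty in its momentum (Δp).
2.375 × 10^-26 kg·m/s

Using the Heisenberg uncertainty principle:
ΔxΔp ≥ ℏ/2

The minimum uncertainty in momentum is:
Δp_min = ℏ/(2Δx)
Δp_min = (1.055e-34 J·s) / (2 × 2.220e-09 m)
Δp_min = 2.375e-26 kg·m/s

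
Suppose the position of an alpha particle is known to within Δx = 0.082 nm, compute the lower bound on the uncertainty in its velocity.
96.774 m/s

Using the Heisenberg uncertainty principle and Δp = mΔv:
ΔxΔp ≥ ℏ/2
Δx(mΔv) ≥ ℏ/2

The minimum uncertainty in velocity is:
Δv_min = ℏ/(2mΔx)
Δv_min = (1.055e-34 J·s) / (2 × 6.645e-27 kg × 8.200e-11 m)
Δv_min = 9.677e+01 m/s = 96.774 m/s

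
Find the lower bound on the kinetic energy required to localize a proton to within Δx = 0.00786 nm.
83.967 meV

Localizing a particle requires giving it sufficient momentum uncertainty:

1. From uncertainty principle: Δp ≥ ℏ/(2Δx)
   Δp_min = (1.055e-34 J·s) / (2 × 7.860e-12 m)
   Δp_min = 6.708e-24 kg·m/s

2. This momentum uncertainty corresponds to kinetic energy:
   KE ≈ (Δp)²/(2m) = (6.708e-24)²/(2 × 1.673e-27 kg)
   KE = 1.345e-20 J = 83.967 meV

Tighter localization requires more energy.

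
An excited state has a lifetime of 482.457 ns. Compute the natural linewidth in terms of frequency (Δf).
164.942 kHz

Using the energy-time uncertainty principle and E = hf:
ΔEΔt ≥ ℏ/2
hΔf·Δt ≥ ℏ/2

The minimum frequency uncertainty is:
Δf = ℏ/(2hτ) = 1/(4πτ)
Δf = 1/(4π × 4.825e-07 s)
Δf = 1.649e+05 Hz = 164.942 kHz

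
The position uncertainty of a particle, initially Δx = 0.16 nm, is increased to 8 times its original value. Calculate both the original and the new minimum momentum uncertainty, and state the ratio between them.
Original Δp_min = 3.296 × 10^-25 kg·m/s; new Δp'_min = 4.119 × 10^-26 kg·m/s; ratio Δp'_min/Δp_min = 1/8.

From the uncertainty principle ΔxΔp ≥ ℏ/2, the minimum momentum uncertainty is Δp_min = ℏ/(2Δx).

Original (Δx = 0.16 nm = 1.600e-10 m):
Δp_min = (1.055e-34 J·s)/(2 × 1.600e-10 m) = 3.296e-25 kg·m/s

When Δx → 8Δx:
Δp'_min = ℏ/(2 × 8Δx) = (1/8) × ℏ/(2Δx) = (1/8) × Δp_min
Δp'_min = 1/8 × 3.296e-25 kg·m/s = 4.119e-26 kg·m/s

Since Δp_min ∝ 1/Δx, when Δx is increased to 8 times its original value, Δp_min decreases to 1/8 of its original value.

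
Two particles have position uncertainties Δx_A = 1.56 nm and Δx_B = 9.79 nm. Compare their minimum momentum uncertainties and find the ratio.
Particle A has the larger minimum momentum uncertainty, by a factor of 6.28.

For each particle, the minimum momentum uncertainty is Δp_min = ℏ/(2Δx):

Particle A: Δp_A = ℏ/(2×1.560e-09 m) = 3.380e-26 kg·m/s
Particle B: Δp_B = ℏ/(2×9.790e-09 m) = 5.386e-27 kg·m/s

Ratio: Δp_A/Δp_B = 6.28

Since Δp_min ∝ 1/Δx, the particle with smaller position uncertainty (A) has larger momentum uncertainty.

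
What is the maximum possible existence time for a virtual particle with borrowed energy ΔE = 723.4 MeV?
4.549 × 10^-25 s

Using the energy-time uncertainty principle:
ΔEΔt ≥ ℏ/2

For a virtual particle borrowing energy ΔE, the maximum lifetime is:
Δt_max = ℏ/(2ΔE)

Converting energy:
ΔE = 723.4 MeV = 1.159e-10 J

Δt_max = (1.055e-34 J·s) / (2 × 1.159e-10 J)
Δt_max = 4.549e-25 s = 4.549 × 10^-25 s

Virtual particles with higher borrowed energy exist for shorter times.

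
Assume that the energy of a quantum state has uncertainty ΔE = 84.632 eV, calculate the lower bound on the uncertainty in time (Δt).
3.889 as

Using the energy-time uncertainty principle:
ΔEΔt ≥ ℏ/2

The minimum uncertainty in time is:
Δt_min = ℏ/(2ΔE)
Δt_min = (1.055e-34 J·s) / (2 × 1.356e-17 J)
Δt_min = 3.889e-18 s = 3.889 as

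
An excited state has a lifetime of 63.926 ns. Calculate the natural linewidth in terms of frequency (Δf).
1.245 MHz

Using the energy-time uncertainty principle and E = hf:
ΔEΔt ≥ ℏ/2
hΔf·Δt ≥ ℏ/2

The minimum frequency uncertainty is:
Δf = ℏ/(2hτ) = 1/(4πτ)
Δf = 1/(4π × 6.393e-08 s)
Δf = 1.245e+06 Hz = 1.245 MHz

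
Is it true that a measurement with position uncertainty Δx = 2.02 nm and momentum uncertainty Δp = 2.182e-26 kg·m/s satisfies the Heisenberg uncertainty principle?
No, it violates the uncertainty principle (impossible measurement).

Calculate the product ΔxΔp:
ΔxΔp = (2.020e-09 m) × (2.182e-26 kg·m/s)
ΔxΔp = 4.408e-35 J·s

Compare to the minimum allowed value ℏ/2:
ℏ/2 = 5.273e-35 J·s

Since ΔxΔp = 4.408e-35 J·s < 5.273e-35 J·s = ℏ/2,
the measurement violates the uncertainty principle.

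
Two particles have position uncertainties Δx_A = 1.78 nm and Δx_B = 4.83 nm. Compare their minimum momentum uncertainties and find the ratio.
Particle A has the larger minimum momentum uncertainty, by a factor of 2.71.

For each particle, the minimum momentum uncertainty is Δp_min = ℏ/(2Δx):

Particle A: Δp_A = ℏ/(2×1.780e-09 m) = 2.962e-26 kg·m/s
Particle B: Δp_B = ℏ/(2×4.830e-09 m) = 1.092e-26 kg·m/s

Ratio: Δp_A/Δp_B = 2.71

Since Δp_min ∝ 1/Δx, the particle with smaller position uncertainty (A) has larger momentum uncertainty.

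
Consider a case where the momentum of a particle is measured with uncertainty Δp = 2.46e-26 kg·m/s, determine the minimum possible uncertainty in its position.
2.143 nm

Using the Heisenberg uncertainty principle:
ΔxΔp ≥ ℏ/2

The minimum uncertainty in position is:
Δx_min = ℏ/(2Δp)
Δx_min = (1.055e-34 J·s) / (2 × 2.460e-26 kg·m/s)
Δx_min = 2.143e-09 m = 2.143 nm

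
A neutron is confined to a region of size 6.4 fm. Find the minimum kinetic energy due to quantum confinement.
126.472 keV

Using the uncertainty principle:

1. Position uncertainty: Δx ≈ 6.400e-15 m
2. Minimum momentum uncertainty: Δp = ℏ/(2Δx) = 8.239e-21 kg·m/s
3. Minimum kinetic energy:
   KE = (Δp)²/(2m) = (8.239e-21)²/(2 × 1.675e-27 kg)
   KE = 2.026e-14 J = 126.472 keV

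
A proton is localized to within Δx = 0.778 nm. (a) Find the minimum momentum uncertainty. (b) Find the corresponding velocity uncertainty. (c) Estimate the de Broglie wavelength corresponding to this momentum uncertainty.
(a) Δp_min = 6.777 × 10^-26 kg·m/s
(b) Δv_min = 40.520 m/s
(c) λ_dB = 9.777 nm

Step-by-step:

(a) From the uncertainty principle:
Δp_min = ℏ/(2Δx) = (1.055e-34 J·s)/(2 × 7.780e-10 m) = 6.777e-26 kg·m/s

(b) The velocity uncertainty:
Δv = Δp/m = (6.777e-26 kg·m/s)/(1.673e-27 kg) = 4.052e+01 m/s = 40.520 m/s

(c) The de Broglie wavelength for this momentum:
λ = h/p = (6.626e-34 J·s)/(6.777e-26 kg·m/s) = 9.777e-09 m = 9.777 nm

Note: The de Broglie wavelength is comparable to the localization size, as expected from wave-particle duality.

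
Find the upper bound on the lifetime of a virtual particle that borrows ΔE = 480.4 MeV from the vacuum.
6.851 × 10^-25 s

Using the energy-time uncertainty principle:
ΔEΔt ≥ ℏ/2

For a virtual particle borrowing energy ΔE, the maximum lifetime is:
Δt_max = ℏ/(2ΔE)

Converting energy:
ΔE = 480.4 MeV = 7.697e-11 J

Δt_max = (1.055e-34 J·s) / (2 × 7.697e-11 J)
Δt_max = 6.851e-25 s = 6.851 × 10^-25 s

Virtual particles with higher borrowed energy exist for shorter times.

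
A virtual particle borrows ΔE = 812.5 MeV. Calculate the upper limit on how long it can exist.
4.051 × 10^-25 s

Using the energy-time uncertainty principle:
ΔEΔt ≥ ℏ/2

For a virtual particle borrowing energy ΔE, the maximum lifetime is:
Δt_max = ℏ/(2ΔE)

Converting energy:
ΔE = 812.5 MeV = 1.302e-10 J

Δt_max = (1.055e-34 J·s) / (2 × 1.302e-10 J)
Δt_max = 4.051e-25 s = 4.051 × 10^-25 s

Virtual particles with higher borrowed energy exist for shorter times.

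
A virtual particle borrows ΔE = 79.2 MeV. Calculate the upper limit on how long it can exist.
4.155 ys

Using the energy-time uncertainty principle:
ΔEΔt ≥ ℏ/2

For a virtual particle borrowing energy ΔE, the maximum lifetime is:
Δt_max = ℏ/(2ΔE)

Converting energy:
ΔE = 79.2 MeV = 1.269e-11 J

Δt_max = (1.055e-34 J·s) / (2 × 1.269e-11 J)
Δt_max = 4.155e-24 s = 4.155 ys

Virtual particles with higher borrowed energy exist for shorter times.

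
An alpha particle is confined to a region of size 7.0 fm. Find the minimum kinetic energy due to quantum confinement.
26.649 keV

Using the uncertainty principle:

1. Position uncertainty: Δx ≈ 7.000e-15 m
2. Minimum momentum uncertainty: Δp = ℏ/(2Δx) = 7.533e-21 kg·m/s
3. Minimum kinetic energy:
   KE = (Δp)²/(2m) = (7.533e-21)²/(2 × 6.645e-27 kg)
   KE = 4.270e-15 J = 26.649 keV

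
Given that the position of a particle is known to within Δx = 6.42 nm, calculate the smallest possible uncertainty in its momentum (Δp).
8.213 × 10^-27 kg·m/s

Using the Heisenberg uncertainty principle:
ΔxΔp ≥ ℏ/2

The minimum uncertainty in momentum is:
Δp_min = ℏ/(2Δx)
Δp_min = (1.055e-34 J·s) / (2 × 6.420e-09 m)
Δp_min = 8.213e-27 kg·m/s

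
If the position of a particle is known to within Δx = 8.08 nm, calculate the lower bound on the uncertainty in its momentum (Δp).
6.526 × 10^-27 kg·m/s

Using the Heisenberg uncertainty principle:
ΔxΔp ≥ ℏ/2

The minimum uncertainty in momentum is:
Δp_min = ℏ/(2Δx)
Δp_min = (1.055e-34 J·s) / (2 × 8.080e-09 m)
Δp_min = 6.526e-27 kg·m/s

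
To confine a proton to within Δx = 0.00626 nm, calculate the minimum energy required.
132.375 meV

Localizing a particle requires giving it sufficient momentum uncertainty:

1. From uncertainty principle: Δp ≥ ℏ/(2Δx)
   Δp_min = (1.055e-34 J·s) / (2 × 6.260e-12 m)
   Δp_min = 8.423e-24 kg·m/s

2. This momentum uncertainty corresponds to kinetic energy:
   KE ≈ (Δp)²/(2m) = (8.423e-24)²/(2 × 1.673e-27 kg)
   KE = 2.121e-20 J = 132.375 meV

Tighter localization requires more energy.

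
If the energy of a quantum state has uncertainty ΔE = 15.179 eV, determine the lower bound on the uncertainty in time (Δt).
21.682 as

Using the energy-time uncertainty principle:
ΔEΔt ≥ ℏ/2

The minimum uncertainty in time is:
Δt_min = ℏ/(2ΔE)
Δt_min = (1.055e-34 J·s) / (2 × 2.432e-18 J)
Δt_min = 2.168e-17 s = 21.682 as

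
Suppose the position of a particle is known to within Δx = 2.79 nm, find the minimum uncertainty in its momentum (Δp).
1.890 × 10^-26 kg·m/s

Using the Heisenberg uncertainty principle:
ΔxΔp ≥ ℏ/2

The minimum uncertainty in momentum is:
Δp_min = ℏ/(2Δx)
Δp_min = (1.055e-34 J·s) / (2 × 2.790e-09 m)
Δp_min = 1.890e-26 kg·m/s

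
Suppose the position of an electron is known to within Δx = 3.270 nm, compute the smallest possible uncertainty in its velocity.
17.701 km/s

Using the Heisenberg uncertainty principle and Δp = mΔv:
ΔxΔp ≥ ℏ/2
Δx(mΔv) ≥ ℏ/2

The minimum uncertainty in velocity is:
Δv_min = ℏ/(2mΔx)
Δv_min = (1.055e-34 J·s) / (2 × 9.109e-31 kg × 3.270e-09 m)
Δv_min = 1.770e+04 m/s = 17.701 km/s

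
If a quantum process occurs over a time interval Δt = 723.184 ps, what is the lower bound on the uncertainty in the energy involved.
455.079 neV

Using the energy-time uncertainty principle:
ΔEΔt ≥ ℏ/2

The minimum uncertainty in energy is:
ΔE_min = ℏ/(2Δt)
ΔE_min = (1.055e-34 J·s) / (2 × 7.232e-10 s)
ΔE_min = 7.291e-26 J = 455.079 neV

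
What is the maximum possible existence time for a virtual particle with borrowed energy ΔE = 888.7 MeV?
3.703 × 10^-25 s

Using the energy-time uncertainty principle:
ΔEΔt ≥ ℏ/2

For a virtual particle borrowing energy ΔE, the maximum lifetime is:
Δt_max = ℏ/(2ΔE)

Converting energy:
ΔE = 888.7 MeV = 1.424e-10 J

Δt_max = (1.055e-34 J·s) / (2 × 1.424e-10 J)
Δt_max = 3.703e-25 s = 3.703 × 10^-25 s

Virtual particles with higher borrowed energy exist for shorter times.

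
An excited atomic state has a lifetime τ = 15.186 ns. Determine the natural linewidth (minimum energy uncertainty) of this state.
21.672 neV

Using the energy-time uncertainty principle:
ΔEΔt ≥ ℏ/2

The lifetime τ represents the time uncertainty Δt.
The natural linewidth (minimum energy uncertainty) is:

ΔE = ℏ/(2τ)
ΔE = (1.055e-34 J·s) / (2 × 1.519e-08 s)
ΔE = 3.472e-27 J = 21.672 neV

This natural linewidth limits the precision of spectroscopic measurements.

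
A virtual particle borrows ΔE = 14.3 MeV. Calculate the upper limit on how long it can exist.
23.014 ys

Using the energy-time uncertainty principle:
ΔEΔt ≥ ℏ/2

For a virtual particle borrowing energy ΔE, the maximum lifetime is:
Δt_max = ℏ/(2ΔE)

Converting energy:
ΔE = 14.3 MeV = 2.291e-12 J

Δt_max = (1.055e-34 J·s) / (2 × 2.291e-12 J)
Δt_max = 2.301e-23 s = 23.014 ys

Virtual particles with higher borrowed energy exist for shorter times.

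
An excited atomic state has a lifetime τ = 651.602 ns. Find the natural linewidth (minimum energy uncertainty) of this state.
505.072 peV

Using the energy-time uncertainty principle:
ΔEΔt ≥ ℏ/2

The lifetime τ represents the time uncertainty Δt.
The natural linewidth (minimum energy uncertainty) is:

ΔE = ℏ/(2τ)
ΔE = (1.055e-34 J·s) / (2 × 6.516e-07 s)
ΔE = 8.092e-29 J = 505.072 peV

This natural linewidth limits the precision of spectroscopic measurements.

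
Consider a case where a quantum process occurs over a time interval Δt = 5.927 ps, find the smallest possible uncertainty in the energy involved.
55.527 μeV

Using the energy-time uncertainty principle:
ΔEΔt ≥ ℏ/2

The minimum uncertainty in energy is:
ΔE_min = ℏ/(2Δt)
ΔE_min = (1.055e-34 J·s) / (2 × 5.927e-12 s)
ΔE_min = 8.896e-24 J = 55.527 μeV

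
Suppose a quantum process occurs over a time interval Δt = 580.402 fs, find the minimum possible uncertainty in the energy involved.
567.031 μeV

Using the energy-time uncertainty principle:
ΔEΔt ≥ ℏ/2

The minimum uncertainty in energy is:
ΔE_min = ℏ/(2Δt)
ΔE_min = (1.055e-34 J·s) / (2 × 5.804e-13 s)
ΔE_min = 9.085e-23 J = 567.031 μeV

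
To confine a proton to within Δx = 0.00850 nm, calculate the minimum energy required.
71.799 meV

Localizing a particle requires giving it sufficient momentum uncertainty:

1. From uncertainty principle: Δp ≥ ℏ/(2Δx)
   Δp_min = (1.055e-34 J·s) / (2 × 8.500e-12 m)
   Δp_min = 6.203e-24 kg·m/s

2. This momentum uncertainty corresponds to kinetic energy:
   KE ≈ (Δp)²/(2m) = (6.203e-24)²/(2 × 1.673e-27 kg)
   KE = 1.150e-20 J = 71.799 meV

Tighter localization requires more energy.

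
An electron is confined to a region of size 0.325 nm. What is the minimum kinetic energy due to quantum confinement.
90.177 meV

Using the uncertainty principle:

1. Position uncertainty: Δx ≈ 3.250e-10 m
2. Minimum momentum uncertainty: Δp = ℏ/(2Δx) = 1.622e-25 kg·m/s
3. Minimum kinetic energy:
   KE = (Δp)²/(2m) = (1.622e-25)²/(2 × 9.109e-31 kg)
   KE = 1.445e-20 J = 90.177 meV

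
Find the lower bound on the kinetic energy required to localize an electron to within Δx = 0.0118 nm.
68.407 eV

Localizing a particle requires giving it sufficient momentum uncertainty:

1. From uncertainty principle: Δp ≥ ℏ/(2Δx)
   Δp_min = (1.055e-34 J·s) / (2 × 1.180e-11 m)
   Δp_min = 4.469e-24 kg·m/s

2. This momentum uncertainty corresponds to kinetic energy:
   KE ≈ (Δp)²/(2m) = (4.469e-24)²/(2 × 9.109e-31 kg)
   KE = 1.096e-17 J = 68.407 eV

Tighter localization requires more energy.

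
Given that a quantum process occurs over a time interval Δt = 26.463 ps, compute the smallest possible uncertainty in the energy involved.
12.436 μeV

Using the energy-time uncertainty principle:
ΔEΔt ≥ ℏ/2

The minimum uncertainty in energy is:
ΔE_min = ℏ/(2Δt)
ΔE_min = (1.055e-34 J·s) / (2 × 2.646e-11 s)
ΔE_min = 1.993e-24 J = 12.436 μeV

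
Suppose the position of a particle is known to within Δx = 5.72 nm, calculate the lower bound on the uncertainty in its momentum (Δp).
9.218 × 10^-27 kg·m/s

Using the Heisenberg uncertainty principle:
ΔxΔp ≥ ℏ/2

The minimum uncertainty in momentum is:
Δp_min = ℏ/(2Δx)
Δp_min = (1.055e-34 J·s) / (2 × 5.720e-09 m)
Δp_min = 9.218e-27 kg·m/s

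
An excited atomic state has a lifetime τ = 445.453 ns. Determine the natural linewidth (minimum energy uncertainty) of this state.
738.812 peV

Using the energy-time uncertainty principle:
ΔEΔt ≥ ℏ/2

The lifetime τ represents the time uncertainty Δt.
The natural linewidth (minimum energy uncertainty) is:

ΔE = ℏ/(2τ)
ΔE = (1.055e-34 J·s) / (2 × 4.455e-07 s)
ΔE = 1.184e-28 J = 738.812 peV

This natural linewidth limits the precision of spectroscopic measurements.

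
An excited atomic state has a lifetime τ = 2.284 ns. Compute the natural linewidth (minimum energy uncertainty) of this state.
144.092 neV

Using the energy-time uncertainty principle:
ΔEΔt ≥ ℏ/2

The lifetime τ represents the time uncertainty Δt.
The natural linewidth (minimum energy uncertainty) is:

ΔE = ℏ/(2τ)
ΔE = (1.055e-34 J·s) / (2 × 2.284e-09 s)
ΔE = 2.309e-26 J = 144.092 neV

This natural linewidth limits the precision of spectroscopic measurements.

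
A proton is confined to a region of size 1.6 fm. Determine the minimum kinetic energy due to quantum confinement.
2.026 MeV

Using the uncertainty principle:

1. Position uncertainty: Δx ≈ 1.600e-15 m
2. Minimum momentum uncertainty: Δp = ℏ/(2Δx) = 3.296e-20 kg·m/s
3. Minimum kinetic energy:
   KE = (Δp)²/(2m) = (3.296e-20)²/(2 × 1.673e-27 kg)
   KE = 3.247e-13 J = 2.026 MeV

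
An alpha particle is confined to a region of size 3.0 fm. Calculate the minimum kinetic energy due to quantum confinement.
145.090 keV

Using the uncertainty principle:

1. Position uncertainty: Δx ≈ 3.000e-15 m
2. Minimum momentum uncertainty: Δp = ℏ/(2Δx) = 1.758e-20 kg·m/s
3. Minimum kinetic energy:
   KE = (Δp)²/(2m) = (1.758e-20)²/(2 × 6.645e-27 kg)
   KE = 2.325e-14 J = 145.090 keV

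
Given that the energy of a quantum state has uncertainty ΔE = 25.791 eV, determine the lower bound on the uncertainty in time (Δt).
12.760 as

Using the energy-time uncertainty principle:
ΔEΔt ≥ ℏ/2

The minimum uncertainty in time is:
Δt_min = ℏ/(2ΔE)
Δt_min = (1.055e-34 J·s) / (2 × 4.132e-18 J)
Δt_min = 1.276e-17 s = 12.760 as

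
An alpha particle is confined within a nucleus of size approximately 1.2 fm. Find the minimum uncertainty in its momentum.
4.394 × 10^-20 kg·m/s

Using the Heisenberg uncertainty principle:
ΔxΔp ≥ ℏ/2

With Δx ≈ L = 1.200e-15 m (the confinement size):
Δp_min = ℏ/(2Δx)
Δp_min = (1.055e-34 J·s) / (2 × 1.200e-15 m)
Δp_min = 4.394e-20 kg·m/s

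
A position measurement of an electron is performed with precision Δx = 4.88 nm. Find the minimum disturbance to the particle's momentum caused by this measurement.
1.081 × 10^-26 kg·m/s

The uncertainty principle implies that measuring position disturbs momentum:
ΔxΔp ≥ ℏ/2

When we measure position with precision Δx, we necessarily introduce a momentum uncertainty:
Δp ≥ ℏ/(2Δx)
Δp_min = (1.055e-34 J·s) / (2 × 4.880e-09 m)
Δp_min = 1.081e-26 kg·m/s

The more precisely we measure position, the greater the momentum disturbance.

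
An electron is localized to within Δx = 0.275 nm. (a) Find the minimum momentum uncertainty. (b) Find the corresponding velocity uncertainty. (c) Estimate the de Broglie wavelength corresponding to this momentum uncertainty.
(a) Δp_min = 1.917 × 10^-25 kg·m/s
(b) Δv_min = 210.487 km/s
(c) λ_dB = 3.456 nm

Step-by-step:

(a) From the uncertainty principle:
Δp_min = ℏ/(2Δx) = (1.055e-34 J·s)/(2 × 2.750e-10 m) = 1.917e-25 kg·m/s

(b) The velocity uncertainty:
Δv = Δp/m = (1.917e-25 kg·m/s)/(9.109e-31 kg) = 2.105e+05 m/s = 210.487 km/s

(c) The de Broglie wavelength for this momentum:
λ = h/p = (6.626e-34 J·s)/(1.917e-25 kg·m/s) = 3.456e-09 m = 3.456 nm

Note: The de Broglie wavelength is comparable to the localization size, as expected from wave-particle duality.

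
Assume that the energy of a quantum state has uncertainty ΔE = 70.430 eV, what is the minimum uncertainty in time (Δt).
4.673 as

Using the energy-time uncertainty principle:
ΔEΔt ≥ ℏ/2

The minimum uncertainty in time is:
Δt_min = ℏ/(2ΔE)
Δt_min = (1.055e-34 J·s) / (2 × 1.128e-17 J)
Δt_min = 4.673e-18 s = 4.673 as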